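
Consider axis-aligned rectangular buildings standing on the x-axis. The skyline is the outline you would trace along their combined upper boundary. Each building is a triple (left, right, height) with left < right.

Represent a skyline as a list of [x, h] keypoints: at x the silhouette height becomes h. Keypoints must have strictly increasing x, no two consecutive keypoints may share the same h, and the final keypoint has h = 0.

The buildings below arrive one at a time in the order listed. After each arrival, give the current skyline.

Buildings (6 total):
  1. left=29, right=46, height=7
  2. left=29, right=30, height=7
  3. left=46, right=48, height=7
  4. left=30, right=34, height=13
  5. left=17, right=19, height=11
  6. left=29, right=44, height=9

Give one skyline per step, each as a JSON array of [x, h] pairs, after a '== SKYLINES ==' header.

== SKYLINES ==
[[29,7],[46,0]]
[[29,7],[46,0]]
[[29,7],[48,0]]
[[29,7],[30,13],[34,7],[48,0]]
[[17,11],[19,0],[29,7],[30,13],[34,7],[48,0]]
[[17,11],[19,0],[29,9],[30,13],[34,9],[44,7],[48,0]]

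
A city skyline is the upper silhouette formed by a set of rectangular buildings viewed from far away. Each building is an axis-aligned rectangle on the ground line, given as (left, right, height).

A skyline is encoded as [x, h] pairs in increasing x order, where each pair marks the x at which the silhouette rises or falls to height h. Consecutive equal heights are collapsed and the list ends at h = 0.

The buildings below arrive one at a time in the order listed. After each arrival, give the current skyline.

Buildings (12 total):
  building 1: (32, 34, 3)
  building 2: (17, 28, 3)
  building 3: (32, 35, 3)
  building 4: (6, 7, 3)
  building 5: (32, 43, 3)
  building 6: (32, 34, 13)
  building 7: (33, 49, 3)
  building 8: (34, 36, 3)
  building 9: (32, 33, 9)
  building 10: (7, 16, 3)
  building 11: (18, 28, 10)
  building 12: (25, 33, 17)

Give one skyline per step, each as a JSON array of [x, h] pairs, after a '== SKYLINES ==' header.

== SKYLINES ==
[[32,3],[34,0]]
[[17,3],[28,0],[32,3],[34,0]]
[[17,3],[28,0],[32,3],[35,0]]
[[6,3],[7,0],[17,3],[28,0],[32,3],[35,0]]
[[6,3],[7,0],[17,3],[28,0],[32,3],[43,0]]
[[6,3],[7,0],[17,3],[28,0],[32,13],[34,3],[43,0]]
[[6,3],[7,0],[17,3],[28,0],[32,13],[34,3],[49,0]]
[[6,3],[7,0],[17,3],[28,0],[32,13],[34,3],[49,0]]
[[6,3],[7,0],[17,3],[28,0],[32,13],[34,3],[49,0]]
[[6,3],[16,0],[17,3],[28,0],[32,13],[34,3],[49,0]]
[[6,3],[16,0],[17,3],[18,10],[28,0],[32,13],[34,3],[49,0]]
[[6,3],[16,0],[17,3],[18,10],[25,17],[33,13],[34,3],[49,0]]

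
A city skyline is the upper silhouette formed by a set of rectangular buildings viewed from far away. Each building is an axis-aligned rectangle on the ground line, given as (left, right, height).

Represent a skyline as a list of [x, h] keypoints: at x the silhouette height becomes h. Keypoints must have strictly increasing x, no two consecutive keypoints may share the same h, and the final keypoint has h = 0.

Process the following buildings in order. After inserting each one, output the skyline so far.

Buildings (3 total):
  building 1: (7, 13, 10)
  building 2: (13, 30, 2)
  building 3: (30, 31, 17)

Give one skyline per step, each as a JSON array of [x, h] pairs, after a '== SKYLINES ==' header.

== SKYLINES ==
[[7,10],[13,0]]
[[7,10],[13,2],[30,0]]
[[7,10],[13,2],[30,17],[31,0]]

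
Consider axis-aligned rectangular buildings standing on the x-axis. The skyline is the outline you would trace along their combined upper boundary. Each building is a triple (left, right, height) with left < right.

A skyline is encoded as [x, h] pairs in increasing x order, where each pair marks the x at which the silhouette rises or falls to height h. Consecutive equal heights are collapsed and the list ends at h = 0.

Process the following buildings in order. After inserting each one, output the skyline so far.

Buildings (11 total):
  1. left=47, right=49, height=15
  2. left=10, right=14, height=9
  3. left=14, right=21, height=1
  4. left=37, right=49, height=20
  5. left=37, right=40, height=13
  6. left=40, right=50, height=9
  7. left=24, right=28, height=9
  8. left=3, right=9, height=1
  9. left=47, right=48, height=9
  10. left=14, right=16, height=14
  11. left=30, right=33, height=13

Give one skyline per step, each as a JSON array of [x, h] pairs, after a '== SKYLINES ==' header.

== SKYLINES ==
[[47,15],[49,0]]
[[10,9],[14,0],[47,15],[49,0]]
[[10,9],[14,1],[21,0],[47,15],[49,0]]
[[10,9],[14,1],[21,0],[37,20],[49,0]]
[[10,9],[14,1],[21,0],[37,20],[49,0]]
[[10,9],[14,1],[21,0],[37,20],[49,9],[50,0]]
[[10,9],[14,1],[21,0],[24,9],[28,0],[37,20],[49,9],[50,0]]
[[3,1],[9,0],[10,9],[14,1],[21,0],[24,9],[28,0],[37,20],[49,9],[50,0]]
[[3,1],[9,0],[10,9],[14,1],[21,0],[24,9],[28,0],[37,20],[49,9],[50,0]]
[[3,1],[9,0],[10,9],[14,14],[16,1],[21,0],[24,9],[28,0],[37,20],[49,9],[50,0]]
[[3,1],[9,0],[10,9],[14,14],[16,1],[21,0],[24,9],[28,0],[30,13],[33,0],[37,20],[49,9],[50,0]]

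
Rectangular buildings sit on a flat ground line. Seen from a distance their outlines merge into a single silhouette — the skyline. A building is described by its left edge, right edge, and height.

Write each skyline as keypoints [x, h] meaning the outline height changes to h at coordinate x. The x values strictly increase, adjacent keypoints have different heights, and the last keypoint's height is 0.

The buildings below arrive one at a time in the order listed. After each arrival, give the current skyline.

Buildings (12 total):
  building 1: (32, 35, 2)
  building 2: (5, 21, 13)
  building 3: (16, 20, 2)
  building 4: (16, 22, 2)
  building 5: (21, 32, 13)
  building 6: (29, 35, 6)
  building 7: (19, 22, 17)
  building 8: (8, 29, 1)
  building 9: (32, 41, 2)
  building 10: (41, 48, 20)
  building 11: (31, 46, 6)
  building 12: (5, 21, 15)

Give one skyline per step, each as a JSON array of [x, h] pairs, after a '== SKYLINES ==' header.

== SKYLINES ==
[[32,2],[35,0]]
[[5,13],[21,0],[32,2],[35,0]]
[[5,13],[21,0],[32,2],[35,0]]
[[5,13],[21,2],[22,0],[32,2],[35,0]]
[[5,13],[32,2],[35,0]]
[[5,13],[32,6],[35,0]]
[[5,13],[19,17],[22,13],[32,6],[35,0]]
[[5,13],[19,17],[22,13],[32,6],[35,0]]
[[5,13],[19,17],[22,13],[32,6],[35,2],[41,0]]
[[5,13],[19,17],[22,13],[32,6],[35,2],[41,20],[48,0]]
[[5,13],[19,17],[22,13],[32,6],[41,20],[48,0]]
[[5,15],[19,17],[22,13],[32,6],[41,20],[48,0]]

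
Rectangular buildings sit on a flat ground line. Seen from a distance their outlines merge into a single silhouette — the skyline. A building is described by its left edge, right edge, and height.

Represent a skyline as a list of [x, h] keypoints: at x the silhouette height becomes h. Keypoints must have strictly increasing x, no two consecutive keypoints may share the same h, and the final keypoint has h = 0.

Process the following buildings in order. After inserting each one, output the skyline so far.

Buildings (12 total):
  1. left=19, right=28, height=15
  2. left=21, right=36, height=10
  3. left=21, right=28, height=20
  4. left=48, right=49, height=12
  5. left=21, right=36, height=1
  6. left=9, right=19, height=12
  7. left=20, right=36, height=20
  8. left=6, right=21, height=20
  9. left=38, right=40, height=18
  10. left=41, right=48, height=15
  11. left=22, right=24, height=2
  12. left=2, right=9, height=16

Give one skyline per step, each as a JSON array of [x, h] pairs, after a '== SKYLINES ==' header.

== SKYLINES ==
[[19,15],[28,0]]
[[19,15],[28,10],[36,0]]
[[19,15],[21,20],[28,10],[36,0]]
[[19,15],[21,20],[28,10],[36,0],[48,12],[49,0]]
[[19,15],[21,20],[28,10],[36,0],[48,12],[49,0]]
[[9,12],[19,15],[21,20],[28,10],[36,0],[48,12],[49,0]]
[[9,12],[19,15],[20,20],[36,0],[48,12],[49,0]]
[[6,20],[36,0],[48,12],[49,0]]
[[6,20],[36,0],[38,18],[40,0],[48,12],[49,0]]
[[6,20],[36,0],[38,18],[40,0],[41,15],[48,12],[49,0]]
[[6,20],[36,0],[38,18],[40,0],[41,15],[48,12],[49,0]]
[[2,16],[6,20],[36,0],[38,18],[40,0],[41,15],[48,12],[49,0]]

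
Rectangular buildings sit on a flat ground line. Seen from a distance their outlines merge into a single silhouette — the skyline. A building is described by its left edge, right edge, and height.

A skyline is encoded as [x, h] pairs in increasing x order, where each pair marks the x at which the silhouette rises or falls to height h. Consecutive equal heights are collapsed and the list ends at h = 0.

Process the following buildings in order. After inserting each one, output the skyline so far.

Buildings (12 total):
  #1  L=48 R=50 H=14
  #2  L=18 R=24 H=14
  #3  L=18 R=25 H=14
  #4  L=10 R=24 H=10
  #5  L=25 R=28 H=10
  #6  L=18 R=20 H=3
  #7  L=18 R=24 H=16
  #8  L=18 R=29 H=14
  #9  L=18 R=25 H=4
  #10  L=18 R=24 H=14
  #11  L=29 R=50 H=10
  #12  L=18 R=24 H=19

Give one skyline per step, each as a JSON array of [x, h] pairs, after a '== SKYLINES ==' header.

== SKYLINES ==
[[48,14],[50,0]]
[[18,14],[24,0],[48,14],[50,0]]
[[18,14],[25,0],[48,14],[50,0]]
[[10,10],[18,14],[25,0],[48,14],[50,0]]
[[10,10],[18,14],[25,10],[28,0],[48,14],[50,0]]
[[10,10],[18,14],[25,10],[28,0],[48,14],[50,0]]
[[10,10],[18,16],[24,14],[25,10],[28,0],[48,14],[50,0]]
[[10,10],[18,16],[24,14],[29,0],[48,14],[50,0]]
[[10,10],[18,16],[24,14],[29,0],[48,14],[50,0]]
[[10,10],[18,16],[24,14],[29,0],[48,14],[50,0]]
[[10,10],[18,16],[24,14],[29,10],[48,14],[50,0]]
[[10,10],[18,19],[24,14],[29,10],[48,14],[50,0]]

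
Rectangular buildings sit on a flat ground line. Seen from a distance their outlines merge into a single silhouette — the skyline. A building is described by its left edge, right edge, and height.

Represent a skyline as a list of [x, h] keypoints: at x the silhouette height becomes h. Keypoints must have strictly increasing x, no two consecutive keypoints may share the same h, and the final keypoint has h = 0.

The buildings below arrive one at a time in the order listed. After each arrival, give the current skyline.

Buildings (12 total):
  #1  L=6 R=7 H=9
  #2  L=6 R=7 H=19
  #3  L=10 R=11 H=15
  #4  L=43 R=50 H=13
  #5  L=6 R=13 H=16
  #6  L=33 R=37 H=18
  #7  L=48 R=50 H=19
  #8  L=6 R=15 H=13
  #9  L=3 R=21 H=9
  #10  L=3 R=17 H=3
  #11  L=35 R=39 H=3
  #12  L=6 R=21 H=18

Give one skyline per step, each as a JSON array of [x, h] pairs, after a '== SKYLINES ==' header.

== SKYLINES ==
[[6,9],[7,0]]
[[6,19],[7,0]]
[[6,19],[7,0],[10,15],[11,0]]
[[6,19],[7,0],[10,15],[11,0],[43,13],[50,0]]
[[6,19],[7,16],[13,0],[43,13],[50,0]]
[[6,19],[7,16],[13,0],[33,18],[37,0],[43,13],[50,0]]
[[6,19],[7,16],[13,0],[33,18],[37,0],[43,13],[48,19],[50,0]]
[[6,19],[7,16],[13,13],[15,0],[33,18],[37,0],[43,13],[48,19],[50,0]]
[[3,9],[6,19],[7,16],[13,13],[15,9],[21,0],[33,18],[37,0],[43,13],[48,19],[50,0]]
[[3,9],[6,19],[7,16],[13,13],[15,9],[21,0],[33,18],[37,0],[43,13],[48,19],[50,0]]
[[3,9],[6,19],[7,16],[13,13],[15,9],[21,0],[33,18],[37,3],[39,0],[43,13],[48,19],[50,0]]
[[3,9],[6,19],[7,18],[21,0],[33,18],[37,3],[39,0],[43,13],[48,19],[50,0]]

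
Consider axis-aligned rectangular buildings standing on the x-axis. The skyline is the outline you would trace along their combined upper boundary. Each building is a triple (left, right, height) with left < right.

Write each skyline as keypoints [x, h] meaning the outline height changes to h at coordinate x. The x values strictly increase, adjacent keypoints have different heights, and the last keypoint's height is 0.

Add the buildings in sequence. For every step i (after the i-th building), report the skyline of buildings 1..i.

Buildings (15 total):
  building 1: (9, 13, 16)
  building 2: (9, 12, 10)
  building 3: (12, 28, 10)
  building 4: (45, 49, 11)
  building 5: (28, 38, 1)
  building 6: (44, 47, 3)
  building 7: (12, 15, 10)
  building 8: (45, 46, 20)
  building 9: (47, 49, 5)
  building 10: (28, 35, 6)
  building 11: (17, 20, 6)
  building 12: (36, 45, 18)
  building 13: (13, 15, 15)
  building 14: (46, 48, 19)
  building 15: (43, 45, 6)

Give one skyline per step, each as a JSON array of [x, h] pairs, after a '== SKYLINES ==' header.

== SKYLINES ==
[[9,16],[13,0]]
[[9,16],[13,0]]
[[9,16],[13,10],[28,0]]
[[9,16],[13,10],[28,0],[45,11],[49,0]]
[[9,16],[13,10],[28,1],[38,0],[45,11],[49,0]]
[[9,16],[13,10],[28,1],[38,0],[44,3],[45,11],[49,0]]
[[9,16],[13,10],[28,1],[38,0],[44,3],[45,11],[49,0]]
[[9,16],[13,10],[28,1],[38,0],[44,3],[45,20],[46,11],[49,0]]
[[9,16],[13,10],[28,1],[38,0],[44,3],[45,20],[46,11],[49,0]]
[[9,16],[13,10],[28,6],[35,1],[38,0],[44,3],[45,20],[46,11],[49,0]]
[[9,16],[13,10],[28,6],[35,1],[38,0],[44,3],[45,20],[46,11],[49,0]]
[[9,16],[13,10],[28,6],[35,1],[36,18],[45,20],[46,11],[49,0]]
[[9,16],[13,15],[15,10],[28,6],[35,1],[36,18],[45,20],[46,11],[49,0]]
[[9,16],[13,15],[15,10],[28,6],[35,1],[36,18],[45,20],[46,19],[48,11],[49,0]]
[[9,16],[13,15],[15,10],[28,6],[35,1],[36,18],[45,20],[46,19],[48,11],[49,0]]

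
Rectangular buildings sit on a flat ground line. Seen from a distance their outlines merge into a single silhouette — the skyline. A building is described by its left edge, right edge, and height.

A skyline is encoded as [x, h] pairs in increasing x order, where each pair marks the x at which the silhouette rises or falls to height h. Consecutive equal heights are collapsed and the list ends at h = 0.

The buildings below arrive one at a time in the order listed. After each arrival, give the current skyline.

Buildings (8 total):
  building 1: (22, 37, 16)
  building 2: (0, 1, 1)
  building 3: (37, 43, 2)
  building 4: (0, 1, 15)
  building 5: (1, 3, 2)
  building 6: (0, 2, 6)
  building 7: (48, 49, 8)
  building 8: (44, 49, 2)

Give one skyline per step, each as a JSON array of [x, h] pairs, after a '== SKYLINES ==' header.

== SKYLINES ==
[[22,16],[37,0]]
[[0,1],[1,0],[22,16],[37,0]]
[[0,1],[1,0],[22,16],[37,2],[43,0]]
[[0,15],[1,0],[22,16],[37,2],[43,0]]
[[0,15],[1,2],[3,0],[22,16],[37,2],[43,0]]
[[0,15],[1,6],[2,2],[3,0],[22,16],[37,2],[43,0]]
[[0,15],[1,6],[2,2],[3,0],[22,16],[37,2],[43,0],[48,8],[49,0]]
[[0,15],[1,6],[2,2],[3,0],[22,16],[37,2],[43,0],[44,2],[48,8],[49,0]]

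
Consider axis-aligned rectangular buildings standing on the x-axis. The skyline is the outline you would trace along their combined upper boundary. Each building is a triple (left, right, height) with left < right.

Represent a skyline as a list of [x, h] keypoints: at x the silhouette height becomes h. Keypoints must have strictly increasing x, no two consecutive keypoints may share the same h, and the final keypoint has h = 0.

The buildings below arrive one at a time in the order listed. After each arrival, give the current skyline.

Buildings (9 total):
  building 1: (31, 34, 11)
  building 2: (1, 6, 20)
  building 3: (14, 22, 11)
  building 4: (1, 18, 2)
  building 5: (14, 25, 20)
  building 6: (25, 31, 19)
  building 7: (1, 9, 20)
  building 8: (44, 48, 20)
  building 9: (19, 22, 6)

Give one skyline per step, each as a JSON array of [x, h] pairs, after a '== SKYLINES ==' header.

== SKYLINES ==
[[31,11],[34,0]]
[[1,20],[6,0],[31,11],[34,0]]
[[1,20],[6,0],[14,11],[22,0],[31,11],[34,0]]
[[1,20],[6,2],[14,11],[22,0],[31,11],[34,0]]
[[1,20],[6,2],[14,20],[25,0],[31,11],[34,0]]
[[1,20],[6,2],[14,20],[25,19],[31,11],[34,0]]
[[1,20],[9,2],[14,20],[25,19],[31,11],[34,0]]
[[1,20],[9,2],[14,20],[25,19],[31,11],[34,0],[44,20],[48,0]]
[[1,20],[9,2],[14,20],[25,19],[31,11],[34,0],[44,20],[48,0]]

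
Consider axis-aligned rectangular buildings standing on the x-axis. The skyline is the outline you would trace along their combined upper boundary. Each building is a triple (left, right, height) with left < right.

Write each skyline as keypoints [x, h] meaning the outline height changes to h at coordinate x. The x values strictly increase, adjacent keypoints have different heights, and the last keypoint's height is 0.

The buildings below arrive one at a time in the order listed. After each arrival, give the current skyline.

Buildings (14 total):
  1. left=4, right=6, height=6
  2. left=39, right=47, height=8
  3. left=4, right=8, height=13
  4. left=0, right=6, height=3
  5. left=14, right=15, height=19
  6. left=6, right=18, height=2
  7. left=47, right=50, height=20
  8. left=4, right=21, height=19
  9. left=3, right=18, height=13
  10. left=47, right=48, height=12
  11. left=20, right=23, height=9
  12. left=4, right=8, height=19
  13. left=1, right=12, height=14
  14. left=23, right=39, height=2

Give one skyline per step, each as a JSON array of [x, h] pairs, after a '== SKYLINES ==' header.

== SKYLINES ==
[[4,6],[6,0]]
[[4,6],[6,0],[39,8],[47,0]]
[[4,13],[8,0],[39,8],[47,0]]
[[0,3],[4,13],[8,0],[39,8],[47,0]]
[[0,3],[4,13],[8,0],[14,19],[15,0],[39,8],[47,0]]
[[0,3],[4,13],[8,2],[14,19],[15,2],[18,0],[39,8],[47,0]]
[[0,3],[4,13],[8,2],[14,19],[15,2],[18,0],[39,8],[47,20],[50,0]]
[[0,3],[4,19],[21,0],[39,8],[47,20],[50,0]]
[[0,3],[3,13],[4,19],[21,0],[39,8],[47,20],[50,0]]
[[0,3],[3,13],[4,19],[21,0],[39,8],[47,20],[50,0]]
[[0,3],[3,13],[4,19],[21,9],[23,0],[39,8],[47,20],[50,0]]
[[0,3],[3,13],[4,19],[21,9],[23,0],[39,8],[47,20],[50,0]]
[[0,3],[1,14],[4,19],[21,9],[23,0],[39,8],[47,20],[50,0]]
[[0,3],[1,14],[4,19],[21,9],[23,2],[39,8],[47,20],[50,0]]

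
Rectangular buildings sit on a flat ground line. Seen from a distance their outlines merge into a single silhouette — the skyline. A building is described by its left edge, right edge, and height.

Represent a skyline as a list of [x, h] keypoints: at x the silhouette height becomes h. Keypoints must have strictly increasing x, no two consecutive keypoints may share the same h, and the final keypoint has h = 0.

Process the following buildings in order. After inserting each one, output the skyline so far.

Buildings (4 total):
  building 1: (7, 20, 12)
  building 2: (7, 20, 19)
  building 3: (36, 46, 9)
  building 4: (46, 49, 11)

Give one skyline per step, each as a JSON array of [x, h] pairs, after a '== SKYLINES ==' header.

== SKYLINES ==
[[7,12],[20,0]]
[[7,19],[20,0]]
[[7,19],[20,0],[36,9],[46,0]]
[[7,19],[20,0],[36,9],[46,11],[49,0]]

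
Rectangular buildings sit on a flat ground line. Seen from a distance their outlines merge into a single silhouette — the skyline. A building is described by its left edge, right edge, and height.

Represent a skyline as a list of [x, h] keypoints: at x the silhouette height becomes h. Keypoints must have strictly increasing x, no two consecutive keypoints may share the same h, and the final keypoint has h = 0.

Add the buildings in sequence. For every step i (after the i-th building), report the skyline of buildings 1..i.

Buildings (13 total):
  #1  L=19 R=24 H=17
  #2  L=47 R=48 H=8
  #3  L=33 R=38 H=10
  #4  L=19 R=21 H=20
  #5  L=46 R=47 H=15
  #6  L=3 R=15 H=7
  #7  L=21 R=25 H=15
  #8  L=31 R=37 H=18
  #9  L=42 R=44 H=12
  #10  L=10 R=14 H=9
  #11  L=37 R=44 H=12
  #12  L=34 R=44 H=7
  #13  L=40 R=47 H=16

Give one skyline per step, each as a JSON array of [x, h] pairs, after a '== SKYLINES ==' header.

== SKYLINES ==
[[19,17],[24,0]]
[[19,17],[24,0],[47,8],[48,0]]
[[19,17],[24,0],[33,10],[38,0],[47,8],[48,0]]
[[19,20],[21,17],[24,0],[33,10],[38,0],[47,8],[48,0]]
[[19,20],[21,17],[24,0],[33,10],[38,0],[46,15],[47,8],[48,0]]
[[3,7],[15,0],[19,20],[21,17],[24,0],[33,10],[38,0],[46,15],[47,8],[48,0]]
[[3,7],[15,0],[19,20],[21,17],[24,15],[25,0],[33,10],[38,0],[46,15],[47,8],[48,0]]
[[3,7],[15,0],[19,20],[21,17],[24,15],[25,0],[31,18],[37,10],[38,0],[46,15],[47,8],[48,0]]
[[3,7],[15,0],[19,20],[21,17],[24,15],[25,0],[31,18],[37,10],[38,0],[42,12],[44,0],[46,15],[47,8],[48,0]]
[[3,7],[10,9],[14,7],[15,0],[19,20],[21,17],[24,15],[25,0],[31,18],[37,10],[38,0],[42,12],[44,0],[46,15],[47,8],[48,0]]
[[3,7],[10,9],[14,7],[15,0],[19,20],[21,17],[24,15],[25,0],[31,18],[37,12],[44,0],[46,15],[47,8],[48,0]]
[[3,7],[10,9],[14,7],[15,0],[19,20],[21,17],[24,15],[25,0],[31,18],[37,12],[44,0],[46,15],[47,8],[48,0]]
[[3,7],[10,9],[14,7],[15,0],[19,20],[21,17],[24,15],[25,0],[31,18],[37,12],[40,16],[47,8],[48,0]]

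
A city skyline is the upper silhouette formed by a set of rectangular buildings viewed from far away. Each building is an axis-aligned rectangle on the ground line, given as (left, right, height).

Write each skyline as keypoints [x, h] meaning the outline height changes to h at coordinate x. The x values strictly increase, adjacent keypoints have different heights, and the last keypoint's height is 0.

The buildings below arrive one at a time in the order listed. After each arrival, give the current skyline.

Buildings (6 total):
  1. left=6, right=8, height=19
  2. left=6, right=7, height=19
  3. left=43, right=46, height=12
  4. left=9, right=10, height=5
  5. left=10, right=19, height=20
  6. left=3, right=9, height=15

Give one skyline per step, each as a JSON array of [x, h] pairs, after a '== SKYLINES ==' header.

== SKYLINES ==
[[6,19],[8,0]]
[[6,19],[8,0]]
[[6,19],[8,0],[43,12],[46,0]]
[[6,19],[8,0],[9,5],[10,0],[43,12],[46,0]]
[[6,19],[8,0],[9,5],[10,20],[19,0],[43,12],[46,0]]
[[3,15],[6,19],[8,15],[9,5],[10,20],[19,0],[43,12],[46,0]]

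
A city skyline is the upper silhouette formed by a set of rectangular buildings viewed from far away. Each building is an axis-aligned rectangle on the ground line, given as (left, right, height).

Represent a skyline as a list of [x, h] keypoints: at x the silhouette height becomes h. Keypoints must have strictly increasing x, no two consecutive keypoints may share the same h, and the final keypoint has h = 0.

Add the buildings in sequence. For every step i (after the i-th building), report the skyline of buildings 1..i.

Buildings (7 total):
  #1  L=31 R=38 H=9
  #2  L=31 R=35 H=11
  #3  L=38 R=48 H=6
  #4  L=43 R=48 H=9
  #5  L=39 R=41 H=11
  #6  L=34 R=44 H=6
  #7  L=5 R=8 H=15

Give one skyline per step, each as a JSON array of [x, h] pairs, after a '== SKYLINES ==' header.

== SKYLINES ==
[[31,9],[38,0]]
[[31,11],[35,9],[38,0]]
[[31,11],[35,9],[38,6],[48,0]]
[[31,11],[35,9],[38,6],[43,9],[48,0]]
[[31,11],[35,9],[38,6],[39,11],[41,6],[43,9],[48,0]]
[[31,11],[35,9],[38,6],[39,11],[41,6],[43,9],[48,0]]
[[5,15],[8,0],[31,11],[35,9],[38,6],[39,11],[41,6],[43,9],[48,0]]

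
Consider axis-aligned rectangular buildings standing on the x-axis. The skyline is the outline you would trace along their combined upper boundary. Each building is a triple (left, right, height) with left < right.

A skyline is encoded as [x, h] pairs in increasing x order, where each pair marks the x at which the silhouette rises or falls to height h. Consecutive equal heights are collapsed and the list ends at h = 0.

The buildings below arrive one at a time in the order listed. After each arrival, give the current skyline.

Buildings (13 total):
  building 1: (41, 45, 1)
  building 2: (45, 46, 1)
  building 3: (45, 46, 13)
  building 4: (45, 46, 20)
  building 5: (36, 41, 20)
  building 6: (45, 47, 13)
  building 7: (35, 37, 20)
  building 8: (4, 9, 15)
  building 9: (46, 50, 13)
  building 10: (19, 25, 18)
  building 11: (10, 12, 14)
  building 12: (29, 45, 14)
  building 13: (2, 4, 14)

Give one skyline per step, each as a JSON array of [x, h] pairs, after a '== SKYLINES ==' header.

== SKYLINES ==
[[41,1],[45,0]]
[[41,1],[46,0]]
[[41,1],[45,13],[46,0]]
[[41,1],[45,20],[46,0]]
[[36,20],[41,1],[45,20],[46,0]]
[[36,20],[41,1],[45,20],[46,13],[47,0]]
[[35,20],[41,1],[45,20],[46,13],[47,0]]
[[4,15],[9,0],[35,20],[41,1],[45,20],[46,13],[47,0]]
[[4,15],[9,0],[35,20],[41,1],[45,20],[46,13],[50,0]]
[[4,15],[9,0],[19,18],[25,0],[35,20],[41,1],[45,20],[46,13],[50,0]]
[[4,15],[9,0],[10,14],[12,0],[19,18],[25,0],[35,20],[41,1],[45,20],[46,13],[50,0]]
[[4,15],[9,0],[10,14],[12,0],[19,18],[25,0],[29,14],[35,20],[41,14],[45,20],[46,13],[50,0]]
[[2,14],[4,15],[9,0],[10,14],[12,0],[19,18],[25,0],[29,14],[35,20],[41,14],[45,20],[46,13],[50,0]]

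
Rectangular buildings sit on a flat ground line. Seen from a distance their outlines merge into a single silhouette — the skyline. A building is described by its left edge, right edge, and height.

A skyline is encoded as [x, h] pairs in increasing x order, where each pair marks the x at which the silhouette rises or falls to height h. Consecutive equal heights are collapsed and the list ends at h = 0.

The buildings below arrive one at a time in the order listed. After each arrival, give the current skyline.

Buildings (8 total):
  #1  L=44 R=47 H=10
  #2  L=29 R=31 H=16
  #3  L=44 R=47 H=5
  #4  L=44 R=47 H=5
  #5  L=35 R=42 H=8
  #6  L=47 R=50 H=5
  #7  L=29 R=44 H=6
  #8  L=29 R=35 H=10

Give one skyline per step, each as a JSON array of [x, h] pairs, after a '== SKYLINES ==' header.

== SKYLINES ==
[[44,10],[47,0]]
[[29,16],[31,0],[44,10],[47,0]]
[[29,16],[31,0],[44,10],[47,0]]
[[29,16],[31,0],[44,10],[47,0]]
[[29,16],[31,0],[35,8],[42,0],[44,10],[47,0]]
[[29,16],[31,0],[35,8],[42,0],[44,10],[47,5],[50,0]]
[[29,16],[31,6],[35,8],[42,6],[44,10],[47,5],[50,0]]
[[29,16],[31,10],[35,8],[42,6],[44,10],[47,5],[50,0]]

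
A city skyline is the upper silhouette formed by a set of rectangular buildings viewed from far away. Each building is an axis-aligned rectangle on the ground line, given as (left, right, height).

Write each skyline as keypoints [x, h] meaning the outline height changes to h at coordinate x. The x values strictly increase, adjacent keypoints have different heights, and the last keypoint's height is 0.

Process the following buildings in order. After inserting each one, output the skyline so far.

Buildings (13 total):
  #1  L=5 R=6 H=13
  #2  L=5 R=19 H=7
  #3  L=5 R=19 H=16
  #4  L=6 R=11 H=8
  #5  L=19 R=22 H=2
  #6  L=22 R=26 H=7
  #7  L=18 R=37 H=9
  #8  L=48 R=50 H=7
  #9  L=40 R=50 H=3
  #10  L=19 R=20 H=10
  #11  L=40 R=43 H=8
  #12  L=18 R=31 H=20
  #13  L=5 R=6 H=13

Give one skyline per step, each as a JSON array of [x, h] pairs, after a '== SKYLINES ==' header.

== SKYLINES ==
[[5,13],[6,0]]
[[5,13],[6,7],[19,0]]
[[5,16],[19,0]]
[[5,16],[19,0]]
[[5,16],[19,2],[22,0]]
[[5,16],[19,2],[22,7],[26,0]]
[[5,16],[19,9],[37,0]]
[[5,16],[19,9],[37,0],[48,7],[50,0]]
[[5,16],[19,9],[37,0],[40,3],[48,7],[50,0]]
[[5,16],[19,10],[20,9],[37,0],[40,3],[48,7],[50,0]]
[[5,16],[19,10],[20,9],[37,0],[40,8],[43,3],[48,7],[50,0]]
[[5,16],[18,20],[31,9],[37,0],[40,8],[43,3],[48,7],[50,0]]
[[5,16],[18,20],[31,9],[37,0],[40,8],[43,3],[48,7],[50,0]]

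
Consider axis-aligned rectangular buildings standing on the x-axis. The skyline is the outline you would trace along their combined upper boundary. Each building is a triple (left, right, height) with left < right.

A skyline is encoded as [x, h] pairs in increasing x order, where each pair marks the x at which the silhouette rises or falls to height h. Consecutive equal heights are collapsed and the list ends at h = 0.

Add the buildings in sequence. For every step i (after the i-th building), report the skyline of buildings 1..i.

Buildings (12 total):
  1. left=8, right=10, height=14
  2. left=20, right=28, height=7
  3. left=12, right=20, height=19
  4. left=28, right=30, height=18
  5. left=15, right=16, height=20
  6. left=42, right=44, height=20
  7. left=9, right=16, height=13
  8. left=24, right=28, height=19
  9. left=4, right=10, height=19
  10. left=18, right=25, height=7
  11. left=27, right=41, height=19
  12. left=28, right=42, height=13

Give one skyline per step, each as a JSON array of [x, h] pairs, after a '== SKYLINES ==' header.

== SKYLINES ==
[[8,14],[10,0]]
[[8,14],[10,0],[20,7],[28,0]]
[[8,14],[10,0],[12,19],[20,7],[28,0]]
[[8,14],[10,0],[12,19],[20,7],[28,18],[30,0]]
[[8,14],[10,0],[12,19],[15,20],[16,19],[20,7],[28,18],[30,0]]
[[8,14],[10,0],[12,19],[15,20],[16,19],[20,7],[28,18],[30,0],[42,20],[44,0]]
[[8,14],[10,13],[12,19],[15,20],[16,19],[20,7],[28,18],[30,0],[42,20],[44,0]]
[[8,14],[10,13],[12,19],[15,20],[16,19],[20,7],[24,19],[28,18],[30,0],[42,20],[44,0]]
[[4,19],[10,13],[12,19],[15,20],[16,19],[20,7],[24,19],[28,18],[30,0],[42,20],[44,0]]
[[4,19],[10,13],[12,19],[15,20],[16,19],[20,7],[24,19],[28,18],[30,0],[42,20],[44,0]]
[[4,19],[10,13],[12,19],[15,20],[16,19],[20,7],[24,19],[41,0],[42,20],[44,0]]
[[4,19],[10,13],[12,19],[15,20],[16,19],[20,7],[24,19],[41,13],[42,20],[44,0]]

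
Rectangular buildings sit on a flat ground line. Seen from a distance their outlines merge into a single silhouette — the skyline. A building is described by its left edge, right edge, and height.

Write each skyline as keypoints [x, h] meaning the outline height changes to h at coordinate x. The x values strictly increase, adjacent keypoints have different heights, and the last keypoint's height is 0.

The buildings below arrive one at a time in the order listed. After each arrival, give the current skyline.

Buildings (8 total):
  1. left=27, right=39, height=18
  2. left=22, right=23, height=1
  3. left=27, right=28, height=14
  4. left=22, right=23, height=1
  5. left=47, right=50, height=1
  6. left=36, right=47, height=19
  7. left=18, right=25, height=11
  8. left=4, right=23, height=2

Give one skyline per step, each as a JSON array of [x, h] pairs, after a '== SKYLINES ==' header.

== SKYLINES ==
[[27,18],[39,0]]
[[22,1],[23,0],[27,18],[39,0]]
[[22,1],[23,0],[27,18],[39,0]]
[[22,1],[23,0],[27,18],[39,0]]
[[22,1],[23,0],[27,18],[39,0],[47,1],[50,0]]
[[22,1],[23,0],[27,18],[36,19],[47,1],[50,0]]
[[18,11],[25,0],[27,18],[36,19],[47,1],[50,0]]
[[4,2],[18,11],[25,0],[27,18],[36,19],[47,1],[50,0]]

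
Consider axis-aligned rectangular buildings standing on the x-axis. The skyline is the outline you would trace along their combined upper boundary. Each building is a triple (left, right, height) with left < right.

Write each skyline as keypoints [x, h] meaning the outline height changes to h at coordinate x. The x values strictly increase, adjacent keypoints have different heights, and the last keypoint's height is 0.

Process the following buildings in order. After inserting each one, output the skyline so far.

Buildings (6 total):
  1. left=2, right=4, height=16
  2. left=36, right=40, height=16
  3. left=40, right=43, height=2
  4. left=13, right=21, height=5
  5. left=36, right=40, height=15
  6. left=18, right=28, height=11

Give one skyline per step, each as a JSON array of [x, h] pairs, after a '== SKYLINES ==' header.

== SKYLINES ==
[[2,16],[4,0]]
[[2,16],[4,0],[36,16],[40,0]]
[[2,16],[4,0],[36,16],[40,2],[43,0]]
[[2,16],[4,0],[13,5],[21,0],[36,16],[40,2],[43,0]]
[[2,16],[4,0],[13,5],[21,0],[36,16],[40,2],[43,0]]
[[2,16],[4,0],[13,5],[18,11],[28,0],[36,16],[40,2],[43,0]]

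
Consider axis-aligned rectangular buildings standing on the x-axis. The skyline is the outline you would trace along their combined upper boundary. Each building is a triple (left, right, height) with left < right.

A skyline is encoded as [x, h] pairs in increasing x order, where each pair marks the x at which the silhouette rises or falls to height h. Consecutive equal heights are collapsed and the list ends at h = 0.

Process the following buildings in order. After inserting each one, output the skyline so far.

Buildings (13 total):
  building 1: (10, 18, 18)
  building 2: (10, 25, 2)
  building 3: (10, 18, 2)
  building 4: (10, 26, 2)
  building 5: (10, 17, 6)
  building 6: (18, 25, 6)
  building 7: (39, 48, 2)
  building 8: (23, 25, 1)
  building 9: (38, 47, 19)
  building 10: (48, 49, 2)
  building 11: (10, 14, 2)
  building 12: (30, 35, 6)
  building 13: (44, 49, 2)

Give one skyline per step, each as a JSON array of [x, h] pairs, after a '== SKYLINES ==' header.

== SKYLINES ==
[[10,18],[18,0]]
[[10,18],[18,2],[25,0]]
[[10,18],[18,2],[25,0]]
[[10,18],[18,2],[26,0]]
[[10,18],[18,2],[26,0]]
[[10,18],[18,6],[25,2],[26,0]]
[[10,18],[18,6],[25,2],[26,0],[39,2],[48,0]]
[[10,18],[18,6],[25,2],[26,0],[39,2],[48,0]]
[[10,18],[18,6],[25,2],[26,0],[38,19],[47,2],[48,0]]
[[10,18],[18,6],[25,2],[26,0],[38,19],[47,2],[49,0]]
[[10,18],[18,6],[25,2],[26,0],[38,19],[47,2],[49,0]]
[[10,18],[18,6],[25,2],[26,0],[30,6],[35,0],[38,19],[47,2],[49,0]]
[[10,18],[18,6],[25,2],[26,0],[30,6],[35,0],[38,19],[47,2],[49,0]]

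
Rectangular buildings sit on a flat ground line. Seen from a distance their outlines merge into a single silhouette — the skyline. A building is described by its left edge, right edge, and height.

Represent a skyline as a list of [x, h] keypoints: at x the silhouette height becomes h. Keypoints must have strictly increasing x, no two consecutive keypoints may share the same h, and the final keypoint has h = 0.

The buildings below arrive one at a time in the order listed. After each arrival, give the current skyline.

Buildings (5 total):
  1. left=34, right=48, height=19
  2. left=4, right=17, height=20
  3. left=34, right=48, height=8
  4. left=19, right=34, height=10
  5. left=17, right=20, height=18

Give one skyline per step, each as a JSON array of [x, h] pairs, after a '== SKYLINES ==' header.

== SKYLINES ==
[[34,19],[48,0]]
[[4,20],[17,0],[34,19],[48,0]]
[[4,20],[17,0],[34,19],[48,0]]
[[4,20],[17,0],[19,10],[34,19],[48,0]]
[[4,20],[17,18],[20,10],[34,19],[48,0]]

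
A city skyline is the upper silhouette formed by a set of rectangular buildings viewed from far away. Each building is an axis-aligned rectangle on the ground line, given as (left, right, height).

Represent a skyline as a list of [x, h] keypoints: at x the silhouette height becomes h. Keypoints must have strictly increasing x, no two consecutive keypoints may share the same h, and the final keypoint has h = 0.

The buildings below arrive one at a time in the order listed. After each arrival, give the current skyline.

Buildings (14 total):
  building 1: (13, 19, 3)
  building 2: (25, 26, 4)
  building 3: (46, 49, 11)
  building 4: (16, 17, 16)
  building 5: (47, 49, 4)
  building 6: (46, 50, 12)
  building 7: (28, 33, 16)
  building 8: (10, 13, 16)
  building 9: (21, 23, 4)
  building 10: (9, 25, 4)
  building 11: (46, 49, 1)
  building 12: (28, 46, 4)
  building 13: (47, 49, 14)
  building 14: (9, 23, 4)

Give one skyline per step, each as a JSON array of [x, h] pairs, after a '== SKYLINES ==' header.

== SKYLINES ==
[[13,3],[19,0]]
[[13,3],[19,0],[25,4],[26,0]]
[[13,3],[19,0],[25,4],[26,0],[46,11],[49,0]]
[[13,3],[16,16],[17,3],[19,0],[25,4],[26,0],[46,11],[49,0]]
[[13,3],[16,16],[17,3],[19,0],[25,4],[26,0],[46,11],[49,0]]
[[13,3],[16,16],[17,3],[19,0],[25,4],[26,0],[46,12],[50,0]]
[[13,3],[16,16],[17,3],[19,0],[25,4],[26,0],[28,16],[33,0],[46,12],[50,0]]
[[10,16],[13,3],[16,16],[17,3],[19,0],[25,4],[26,0],[28,16],[33,0],[46,12],[50,0]]
[[10,16],[13,3],[16,16],[17,3],[19,0],[21,4],[23,0],[25,4],[26,0],[28,16],[33,0],[46,12],[50,0]]
[[9,4],[10,16],[13,4],[16,16],[17,4],[26,0],[28,16],[33,0],[46,12],[50,0]]
[[9,4],[10,16],[13,4],[16,16],[17,4],[26,0],[28,16],[33,0],[46,12],[50,0]]
[[9,4],[10,16],[13,4],[16,16],[17,4],[26,0],[28,16],[33,4],[46,12],[50,0]]
[[9,4],[10,16],[13,4],[16,16],[17,4],[26,0],[28,16],[33,4],[46,12],[47,14],[49,12],[50,0]]
[[9,4],[10,16],[13,4],[16,16],[17,4],[26,0],[28,16],[33,4],[46,12],[47,14],[49,12],[50,0]]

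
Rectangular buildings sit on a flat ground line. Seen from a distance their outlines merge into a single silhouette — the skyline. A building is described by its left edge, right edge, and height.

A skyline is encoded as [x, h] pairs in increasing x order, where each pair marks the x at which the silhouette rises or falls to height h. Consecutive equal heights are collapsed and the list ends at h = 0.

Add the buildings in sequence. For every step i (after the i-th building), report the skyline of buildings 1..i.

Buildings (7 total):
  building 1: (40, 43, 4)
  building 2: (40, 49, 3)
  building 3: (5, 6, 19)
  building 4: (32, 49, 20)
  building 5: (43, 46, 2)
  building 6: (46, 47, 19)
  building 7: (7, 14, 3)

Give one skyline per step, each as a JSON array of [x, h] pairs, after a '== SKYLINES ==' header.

== SKYLINES ==
[[40,4],[43,0]]
[[40,4],[43,3],[49,0]]
[[5,19],[6,0],[40,4],[43,3],[49,0]]
[[5,19],[6,0],[32,20],[49,0]]
[[5,19],[6,0],[32,20],[49,0]]
[[5,19],[6,0],[32,20],[49,0]]
[[5,19],[6,0],[7,3],[14,0],[32,20],[49,0]]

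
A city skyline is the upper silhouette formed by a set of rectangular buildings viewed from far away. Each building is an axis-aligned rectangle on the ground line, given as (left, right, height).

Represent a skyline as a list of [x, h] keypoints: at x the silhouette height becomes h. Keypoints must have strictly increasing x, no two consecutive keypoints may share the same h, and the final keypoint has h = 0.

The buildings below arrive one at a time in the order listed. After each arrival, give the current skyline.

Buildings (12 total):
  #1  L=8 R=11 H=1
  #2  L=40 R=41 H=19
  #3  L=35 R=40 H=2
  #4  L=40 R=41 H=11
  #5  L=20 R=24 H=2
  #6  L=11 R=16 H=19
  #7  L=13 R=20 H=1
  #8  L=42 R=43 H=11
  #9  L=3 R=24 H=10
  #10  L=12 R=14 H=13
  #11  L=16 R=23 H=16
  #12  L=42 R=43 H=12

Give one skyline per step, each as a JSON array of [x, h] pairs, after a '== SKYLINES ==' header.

== SKYLINES ==
[[8,1],[11,0]]
[[8,1],[11,0],[40,19],[41,0]]
[[8,1],[11,0],[35,2],[40,19],[41,0]]
[[8,1],[11,0],[35,2],[40,19],[41,0]]
[[8,1],[11,0],[20,2],[24,0],[35,2],[40,19],[41,0]]
[[8,1],[11,19],[16,0],[20,2],[24,0],[35,2],[40,19],[41,0]]
[[8,1],[11,19],[16,1],[20,2],[24,0],[35,2],[40,19],[41,0]]
[[8,1],[11,19],[16,1],[20,2],[24,0],[35,2],[40,19],[41,0],[42,11],[43,0]]
[[3,10],[11,19],[16,10],[24,0],[35,2],[40,19],[41,0],[42,11],[43,0]]
[[3,10],[11,19],[16,10],[24,0],[35,2],[40,19],[41,0],[42,11],[43,0]]
[[3,10],[11,19],[16,16],[23,10],[24,0],[35,2],[40,19],[41,0],[42,11],[43,0]]
[[3,10],[11,19],[16,16],[23,10],[24,0],[35,2],[40,19],[41,0],[42,12],[43,0]]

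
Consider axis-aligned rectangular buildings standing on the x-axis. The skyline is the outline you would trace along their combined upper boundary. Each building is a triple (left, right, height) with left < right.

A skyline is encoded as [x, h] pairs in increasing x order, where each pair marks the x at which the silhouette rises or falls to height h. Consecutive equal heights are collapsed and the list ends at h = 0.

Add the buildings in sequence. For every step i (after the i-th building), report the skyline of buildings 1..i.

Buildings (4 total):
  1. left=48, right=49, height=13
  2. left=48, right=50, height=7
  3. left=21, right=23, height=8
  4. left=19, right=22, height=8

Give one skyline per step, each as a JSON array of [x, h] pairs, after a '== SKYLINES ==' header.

== SKYLINES ==
[[48,13],[49,0]]
[[48,13],[49,7],[50,0]]
[[21,8],[23,0],[48,13],[49,7],[50,0]]
[[19,8],[23,0],[48,13],[49,7],[50,0]]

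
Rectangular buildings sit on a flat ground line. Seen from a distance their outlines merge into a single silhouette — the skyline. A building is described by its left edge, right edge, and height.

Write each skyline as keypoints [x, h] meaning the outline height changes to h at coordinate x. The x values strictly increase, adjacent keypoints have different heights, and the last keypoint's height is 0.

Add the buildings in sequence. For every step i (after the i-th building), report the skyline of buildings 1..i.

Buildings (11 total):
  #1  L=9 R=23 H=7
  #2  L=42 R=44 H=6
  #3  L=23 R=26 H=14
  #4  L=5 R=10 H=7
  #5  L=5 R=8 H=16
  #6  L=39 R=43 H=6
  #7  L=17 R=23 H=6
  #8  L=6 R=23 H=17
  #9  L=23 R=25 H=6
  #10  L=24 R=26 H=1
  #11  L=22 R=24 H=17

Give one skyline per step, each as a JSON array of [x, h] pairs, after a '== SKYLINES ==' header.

== SKYLINES ==
[[9,7],[23,0]]
[[9,7],[23,0],[42,6],[44,0]]
[[9,7],[23,14],[26,0],[42,6],[44,0]]
[[5,7],[23,14],[26,0],[42,6],[44,0]]
[[5,16],[8,7],[23,14],[26,0],[42,6],[44,0]]
[[5,16],[8,7],[23,14],[26,0],[39,6],[44,0]]
[[5,16],[8,7],[23,14],[26,0],[39,6],[44,0]]
[[5,16],[6,17],[23,14],[26,0],[39,6],[44,0]]
[[5,16],[6,17],[23,14],[26,0],[39,6],[44,0]]
[[5,16],[6,17],[23,14],[26,0],[39,6],[44,0]]
[[5,16],[6,17],[24,14],[26,0],[39,6],[44,0]]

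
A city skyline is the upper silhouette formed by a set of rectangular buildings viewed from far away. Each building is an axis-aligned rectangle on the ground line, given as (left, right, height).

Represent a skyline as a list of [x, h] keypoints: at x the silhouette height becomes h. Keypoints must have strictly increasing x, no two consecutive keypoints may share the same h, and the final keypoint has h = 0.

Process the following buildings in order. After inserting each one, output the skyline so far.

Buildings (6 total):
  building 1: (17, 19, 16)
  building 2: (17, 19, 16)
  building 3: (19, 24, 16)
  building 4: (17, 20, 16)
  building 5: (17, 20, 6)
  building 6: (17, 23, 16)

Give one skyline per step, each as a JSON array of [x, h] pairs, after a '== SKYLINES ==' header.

== SKYLINES ==
[[17,16],[19,0]]
[[17,16],[19,0]]
[[17,16],[24,0]]
[[17,16],[24,0]]
[[17,16],[24,0]]
[[17,16],[24,0]]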